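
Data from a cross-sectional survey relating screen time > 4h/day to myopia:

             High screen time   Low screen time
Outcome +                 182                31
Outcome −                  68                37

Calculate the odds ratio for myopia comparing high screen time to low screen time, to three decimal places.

Reading the table with exposure as columns: a = 182 (High screen time, case), b = 68 (High screen time, non-case), c = 31 (Low screen time, case), d = 37.
OR = (a·d)/(b·c) = (182 × 37) / (68 × 31) = 6734 / 2108 = 3.19450
The odds of myopia are about 3.19 times as high in the high screen time group.

3.194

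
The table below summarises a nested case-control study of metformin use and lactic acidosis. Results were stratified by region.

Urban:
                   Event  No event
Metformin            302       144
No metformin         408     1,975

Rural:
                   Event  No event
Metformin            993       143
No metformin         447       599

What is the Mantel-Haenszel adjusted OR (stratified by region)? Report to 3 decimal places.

OR_MH = Σ(aᵢdᵢ/nᵢ) / Σ(bᵢcᵢ/nᵢ), where nᵢ is the stratum total.
Stratum 1 (Urban): n = 2829; a·d/n = 302·1975/2829 = 210.8342; b·c/n = 144·408/2829 = 20.7678
Stratum 2 (Rural): n = 2182; a·d/n = 993·599/2182 = 272.5972; b·c/n = 143·447/2182 = 29.2947
OR_MH = (210.8342 + 272.5972) / (20.7678 + 29.2947) = 483.4314 / 50.0624 = 9.65657

9.657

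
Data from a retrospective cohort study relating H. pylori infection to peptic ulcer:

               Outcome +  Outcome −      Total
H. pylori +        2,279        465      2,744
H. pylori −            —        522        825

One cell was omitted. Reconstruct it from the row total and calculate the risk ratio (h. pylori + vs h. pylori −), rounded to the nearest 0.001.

2.261

The missing cell is in the unexposed row: 825 − 522 = 303.
So a = 2279, b = 465, c = 303, d = 522.
RR = [a/(a+b)] / [c/(c+d)] = (2279/2744) / (303/825) = 0.83054/0.36727 = 2.26137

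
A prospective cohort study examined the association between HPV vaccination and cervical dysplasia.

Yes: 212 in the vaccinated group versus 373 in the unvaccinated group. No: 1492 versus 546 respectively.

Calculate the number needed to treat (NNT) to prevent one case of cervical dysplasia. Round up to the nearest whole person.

4

Risk in treated group = 212/1704 = 0.12441; risk in control = 373/919 = 0.40588.
Absolute risk reduction = 0.40588 − 0.12441 = 0.28146
NNT = 1 / ARR = 1 / 0.28146 = 3.553 → round up → 4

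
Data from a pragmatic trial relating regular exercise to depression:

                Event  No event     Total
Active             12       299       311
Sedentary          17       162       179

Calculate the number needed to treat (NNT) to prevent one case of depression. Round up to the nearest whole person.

18

Risk in treated group = 12/311 = 0.03859; risk in control = 17/179 = 0.09497.
Absolute risk reduction = 0.09497 − 0.03859 = 0.05639
NNT = 1 / ARR = 1 / 0.05639 = 17.735 → round up → 18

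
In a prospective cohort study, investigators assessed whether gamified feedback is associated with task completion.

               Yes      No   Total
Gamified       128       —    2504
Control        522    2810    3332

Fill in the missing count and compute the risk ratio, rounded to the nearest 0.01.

0.33

The missing cell is in the exposed row: 2504 − 128 = 2376.
So a = 128, b = 2376, c = 522, d = 2810.
RR = [a/(a+b)] / [c/(c+d)] = (128/2504) / (522/3332) = 0.05112/0.15666 = 0.32629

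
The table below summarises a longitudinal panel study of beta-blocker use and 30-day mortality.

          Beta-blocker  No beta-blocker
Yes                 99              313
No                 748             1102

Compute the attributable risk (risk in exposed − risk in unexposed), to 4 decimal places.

-0.1043

Reading the table with exposure as columns: a = 99 (Beta-blocker, case), b = 748 (Beta-blocker, non-case), c = 313 (No beta-blocker, case), d = 1102.
Risk in exposed = 99/847 = 0.116883; risk in unexposed = 313/1415 = 0.221201.
Risk difference = 0.116883 − 0.221201 = -0.104318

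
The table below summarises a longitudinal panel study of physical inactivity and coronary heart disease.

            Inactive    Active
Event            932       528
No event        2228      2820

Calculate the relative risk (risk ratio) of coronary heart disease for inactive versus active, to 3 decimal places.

1.870

Reading the table with exposure as columns: a = 932 (Inactive, case), b = 2228 (Inactive, non-case), c = 528 (Active, case), d = 2820.
Risk in exposed = 932/3160 = 0.29494; risk in unexposed = 528/3348 = 0.15771.
RR = 0.29494 / 0.15771 = 1.87017
The risk among the exposed is 1.87 times that among the unexposed.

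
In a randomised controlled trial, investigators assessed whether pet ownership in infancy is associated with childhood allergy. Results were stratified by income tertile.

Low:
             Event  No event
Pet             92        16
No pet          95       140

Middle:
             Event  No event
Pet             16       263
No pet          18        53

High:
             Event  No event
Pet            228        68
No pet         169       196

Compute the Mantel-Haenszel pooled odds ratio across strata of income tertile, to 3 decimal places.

OR_MH = Σ(aᵢdᵢ/nᵢ) / Σ(bᵢcᵢ/nᵢ), where nᵢ is the stratum total.
Stratum 1 (Low): n = 343; a·d/n = 92·140/343 = 37.5510; b·c/n = 16·95/343 = 4.4315
Stratum 2 (Middle): n = 350; a·d/n = 16·53/350 = 2.4229; b·c/n = 263·18/350 = 13.5257
Stratum 3 (High): n = 661; a·d/n = 228·196/661 = 67.6067; b·c/n = 68·169/661 = 17.3858
OR_MH = (37.5510 + 2.4229 + 67.6067) / (4.4315 + 13.5257 + 17.3858) = 107.5805 / 35.3430 = 3.04390

3.044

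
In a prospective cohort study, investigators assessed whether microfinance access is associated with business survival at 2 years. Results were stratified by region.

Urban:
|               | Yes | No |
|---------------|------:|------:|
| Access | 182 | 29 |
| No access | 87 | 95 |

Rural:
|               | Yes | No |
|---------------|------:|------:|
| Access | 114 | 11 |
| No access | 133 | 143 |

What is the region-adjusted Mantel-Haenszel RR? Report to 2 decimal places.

1.85

RR_MH = Σ(aᵢ·n₀ᵢ/nᵢ) / Σ(cᵢ·n₁ᵢ/nᵢ), with n₁ᵢ = aᵢ+bᵢ (exposed), n₀ᵢ = cᵢ+dᵢ (unexposed), nᵢ = n₁ᵢ+n₀ᵢ.
Stratum 1 (Urban): n₁ = 211, n₀ = 182, n = 393; a·n₀/n = 182·182/393 = 84.2850; c·n₁/n = 87·211/393 = 46.7099
Stratum 2 (Rural): n₁ = 125, n₀ = 276, n = 401; a·n₀/n = 114·276/401 = 78.4638; c·n₁/n = 133·125/401 = 41.4589
RR_MH = (84.2850 + 78.4638) / (46.7099 + 41.4589) = 162.7488 / 88.1688 = 1.84588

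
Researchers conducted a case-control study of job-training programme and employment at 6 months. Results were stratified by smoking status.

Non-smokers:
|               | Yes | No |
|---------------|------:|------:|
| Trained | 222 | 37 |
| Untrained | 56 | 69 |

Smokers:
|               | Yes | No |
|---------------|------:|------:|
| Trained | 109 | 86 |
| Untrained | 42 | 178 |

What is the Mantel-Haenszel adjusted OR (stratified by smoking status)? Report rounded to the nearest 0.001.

6.145

OR_MH = Σ(aᵢdᵢ/nᵢ) / Σ(bᵢcᵢ/nᵢ), where nᵢ is the stratum total.
Stratum 1 (Non-smokers): n = 384; a·d/n = 222·69/384 = 39.8906; b·c/n = 37·56/384 = 5.3958
Stratum 2 (Smokers): n = 415; a·d/n = 109·178/415 = 46.7518; b·c/n = 86·42/415 = 8.7036
OR_MH = (39.8906 + 46.7518) / (5.3958 + 8.7036) = 86.6424 / 14.0994 = 6.14509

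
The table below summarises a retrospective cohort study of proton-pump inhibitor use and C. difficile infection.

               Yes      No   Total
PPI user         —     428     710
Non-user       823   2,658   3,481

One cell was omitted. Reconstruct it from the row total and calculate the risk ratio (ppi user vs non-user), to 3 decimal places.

1.680

The missing cell is in the exposed row: 710 − 428 = 282.
So a = 282, b = 428, c = 823, d = 2658.
RR = [a/(a+b)] / [c/(c+d)] = (282/710) / (823/3481) = 0.39718/0.23643 = 1.67994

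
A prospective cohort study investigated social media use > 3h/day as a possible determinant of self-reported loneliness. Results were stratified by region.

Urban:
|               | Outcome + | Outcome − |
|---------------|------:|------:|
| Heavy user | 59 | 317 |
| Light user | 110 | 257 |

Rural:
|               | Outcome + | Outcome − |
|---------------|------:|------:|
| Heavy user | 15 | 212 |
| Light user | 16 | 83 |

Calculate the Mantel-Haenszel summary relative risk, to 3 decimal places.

0.504

RR_MH = Σ(aᵢ·n₀ᵢ/nᵢ) / Σ(cᵢ·n₁ᵢ/nᵢ), with n₁ᵢ = aᵢ+bᵢ (exposed), n₀ᵢ = cᵢ+dᵢ (unexposed), nᵢ = n₁ᵢ+n₀ᵢ.
Stratum 1 (Urban): n₁ = 376, n₀ = 367, n = 743; a·n₀/n = 59·367/743 = 29.1427; c·n₁/n = 110·376/743 = 55.6662
Stratum 2 (Rural): n₁ = 227, n₀ = 99, n = 326; a·n₀/n = 15·99/326 = 4.5552; c·n₁/n = 16·227/326 = 11.1411
RR_MH = (29.1427 + 4.5552) / (55.6662 + 11.1411) = 33.6979 / 66.8073 = 0.50440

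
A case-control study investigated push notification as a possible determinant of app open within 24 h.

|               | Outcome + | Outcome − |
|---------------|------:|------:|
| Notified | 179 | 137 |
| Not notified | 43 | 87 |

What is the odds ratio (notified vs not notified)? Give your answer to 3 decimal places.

Cells: a = 179, b = 137, c = 43, d = 87.
OR = (a·d)/(b·c) = (179 × 87) / (137 × 43) = 15573 / 5891 = 2.64352
The odds of app open within 24 h are about 2.64 times as high in the notified group.

2.644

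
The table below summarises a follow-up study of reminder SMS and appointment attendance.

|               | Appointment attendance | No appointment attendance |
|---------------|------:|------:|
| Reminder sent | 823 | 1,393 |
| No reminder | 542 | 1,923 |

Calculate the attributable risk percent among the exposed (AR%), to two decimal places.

Cells: a = 823, b = 1393, c = 542, d = 1923.
Risk in exposed = 823/2216 = 0.37139; risk in unexposed = 542/2465 = 0.21988.
RR = 0.37139/0.21988 = 1.68907
AR% = (RR − 1)/RR × 100 = (1.68907 − 1)/1.68907 × 100 = 40.7958%

40.80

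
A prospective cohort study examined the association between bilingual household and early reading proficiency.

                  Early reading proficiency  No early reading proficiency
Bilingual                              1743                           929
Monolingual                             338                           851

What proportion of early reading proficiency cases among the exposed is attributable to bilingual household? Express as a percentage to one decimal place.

56.4

Cells: a = 1743, b = 929, c = 338, d = 851.
Risk in exposed = 1743/2672 = 0.65232; risk in unexposed = 338/1189 = 0.28427.
RR = 0.65232/0.28427 = 2.29470
AR% = (RR − 1)/RR × 100 = (2.29470 − 1)/2.29470 × 100 = 56.4213%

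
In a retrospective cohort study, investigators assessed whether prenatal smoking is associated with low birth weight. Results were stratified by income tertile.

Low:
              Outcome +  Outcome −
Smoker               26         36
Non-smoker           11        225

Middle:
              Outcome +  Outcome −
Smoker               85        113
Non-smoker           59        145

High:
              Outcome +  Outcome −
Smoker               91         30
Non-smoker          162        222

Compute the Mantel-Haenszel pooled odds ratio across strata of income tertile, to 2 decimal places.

OR_MH = Σ(aᵢdᵢ/nᵢ) / Σ(bᵢcᵢ/nᵢ), where nᵢ is the stratum total.
Stratum 1 (Low): n = 298; a·d/n = 26·225/298 = 19.6309; b·c/n = 36·11/298 = 1.3289
Stratum 2 (Middle): n = 402; a·d/n = 85·145/402 = 30.6592; b·c/n = 113·59/402 = 16.5846
Stratum 3 (High): n = 505; a·d/n = 91·222/505 = 40.0040; b·c/n = 30·162/505 = 9.6238
OR_MH = (19.6309 + 30.6592 + 40.0040) / (1.3289 + 16.5846 + 9.6238) = 90.2940 / 27.5372 = 3.27898

3.28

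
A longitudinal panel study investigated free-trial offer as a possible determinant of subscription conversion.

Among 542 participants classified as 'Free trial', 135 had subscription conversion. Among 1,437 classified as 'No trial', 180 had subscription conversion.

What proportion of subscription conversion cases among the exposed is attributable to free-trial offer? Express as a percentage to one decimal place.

49.7

From the description: a = 135, b = 407, c = 180, d = 1257.
Risk in exposed = 135/542 = 0.24908; risk in unexposed = 180/1437 = 0.12526.
RR = 0.24908/0.12526 = 1.98847
AR% = (RR − 1)/RR × 100 = (1.98847 − 1)/1.98847 × 100 = 49.7100%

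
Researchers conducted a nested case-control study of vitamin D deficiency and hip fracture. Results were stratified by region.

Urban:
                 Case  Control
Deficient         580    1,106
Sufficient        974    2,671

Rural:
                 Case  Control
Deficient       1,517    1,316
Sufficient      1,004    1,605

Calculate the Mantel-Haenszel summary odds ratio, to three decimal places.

OR_MH = Σ(aᵢdᵢ/nᵢ) / Σ(bᵢcᵢ/nᵢ), where nᵢ is the stratum total.
Stratum 1 (Urban): n = 5331; a·d/n = 580·2671/5331 = 290.5984; b·c/n = 1106·974/5331 = 202.0717
Stratum 2 (Rural): n = 5442; a·d/n = 1517·1605/5442 = 447.4063; b·c/n = 1316·1004/5442 = 242.7902
OR_MH = (290.5984 + 447.4063) / (202.0717 + 242.7902) = 738.0047 / 444.8618 = 1.65895

1.659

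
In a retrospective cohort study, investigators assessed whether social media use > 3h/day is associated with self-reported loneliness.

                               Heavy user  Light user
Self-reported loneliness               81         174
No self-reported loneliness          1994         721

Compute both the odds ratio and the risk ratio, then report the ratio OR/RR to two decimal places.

0.84

Reading the table with exposure as columns: a = 81 (Heavy user, case), b = 1994 (Heavy user, non-case), c = 174 (Light user, case), d = 721.
OR = (81·721)/(1994·174) = 58401/346956 = 0.16832
Risk in exposed = 81/2075 = 0.03904; risk in unexposed = 174/895 = 0.19441; RR = 0.20079
OR/RR = 0.16832 / 0.20079 = 0.83831
The outcome is not rare, so the OR lies further from 1 than the RR.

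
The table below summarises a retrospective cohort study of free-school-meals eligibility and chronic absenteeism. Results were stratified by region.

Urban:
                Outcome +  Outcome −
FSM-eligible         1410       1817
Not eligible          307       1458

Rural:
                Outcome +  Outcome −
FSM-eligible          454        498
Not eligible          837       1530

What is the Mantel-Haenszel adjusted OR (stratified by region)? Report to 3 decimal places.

OR_MH = Σ(aᵢdᵢ/nᵢ) / Σ(bᵢcᵢ/nᵢ), where nᵢ is the stratum total.
Stratum 1 (Urban): n = 4992; a·d/n = 1410·1458/4992 = 411.8149; b·c/n = 1817·307/4992 = 111.7426
Stratum 2 (Rural): n = 3319; a·d/n = 454·1530/3319 = 209.2859; b·c/n = 498·837/3319 = 125.5878
OR_MH = (411.8149 + 209.2859) / (111.7426 + 125.5878) = 621.1008 / 237.3304 = 2.61703

2.617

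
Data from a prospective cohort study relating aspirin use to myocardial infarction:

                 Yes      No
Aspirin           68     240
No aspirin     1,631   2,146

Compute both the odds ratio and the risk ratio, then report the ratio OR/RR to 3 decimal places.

0.729

Cells: a = 68, b = 240, c = 1631, d = 2146.
OR = (68·2146)/(240·1631) = 145928/391440 = 0.37280
Risk in exposed = 68/308 = 0.22078; risk in unexposed = 1631/3777 = 0.43182; RR = 0.51127
OR/RR = 0.37280 / 0.51127 = 0.72916
The outcome is not rare, so the OR lies further from 1 than the RR.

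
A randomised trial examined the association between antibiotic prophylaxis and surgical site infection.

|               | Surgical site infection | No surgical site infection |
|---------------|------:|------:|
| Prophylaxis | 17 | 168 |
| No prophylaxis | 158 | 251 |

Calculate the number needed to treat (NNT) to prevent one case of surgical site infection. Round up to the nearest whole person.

Risk in treated group = 17/185 = 0.09189; risk in control = 158/409 = 0.38631.
Absolute risk reduction = 0.38631 − 0.09189 = 0.29442
NNT = 1 / ARR = 1 / 0.29442 = 3.397 → round up → 4

4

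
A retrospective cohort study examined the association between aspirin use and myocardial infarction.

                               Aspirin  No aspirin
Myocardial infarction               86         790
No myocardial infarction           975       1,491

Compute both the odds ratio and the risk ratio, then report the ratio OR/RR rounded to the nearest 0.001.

Reading the table with exposure as columns: a = 86 (Aspirin, case), b = 975 (Aspirin, non-case), c = 790 (No aspirin, case), d = 1491.
OR = (86·1491)/(975·790) = 128226/770250 = 0.16647
Risk in exposed = 86/1061 = 0.08106; risk in unexposed = 790/2281 = 0.34634; RR = 0.23404
OR/RR = 0.16647 / 0.23404 = 0.71132
The outcome is not rare, so the OR lies further from 1 than the RR.

0.711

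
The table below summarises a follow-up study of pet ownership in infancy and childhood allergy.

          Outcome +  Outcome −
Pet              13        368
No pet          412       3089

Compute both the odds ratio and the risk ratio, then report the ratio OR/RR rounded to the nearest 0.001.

Cells: a = 13, b = 368, c = 412, d = 3089.
OR = (13·3089)/(368·412) = 40157/151616 = 0.26486
Risk in exposed = 13/381 = 0.03412; risk in unexposed = 412/3501 = 0.11768; RR = 0.28994
OR/RR = 0.26486 / 0.28994 = 0.91349
The outcome is not rare, so the OR lies further from 1 than the RR.

0.913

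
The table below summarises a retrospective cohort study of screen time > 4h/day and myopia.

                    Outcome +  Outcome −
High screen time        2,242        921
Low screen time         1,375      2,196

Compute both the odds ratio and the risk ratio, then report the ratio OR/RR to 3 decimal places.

2.112

Cells: a = 2242, b = 921, c = 1375, d = 2196.
OR = (2242·2196)/(921·1375) = 4923432/1266375 = 3.88782
Risk in exposed = 2242/3163 = 0.70882; risk in unexposed = 1375/3571 = 0.38505; RR = 1.84087
OR/RR = 3.88782 / 1.84087 = 2.11194
The outcome is not rare, so the OR lies further from 1 than the RR.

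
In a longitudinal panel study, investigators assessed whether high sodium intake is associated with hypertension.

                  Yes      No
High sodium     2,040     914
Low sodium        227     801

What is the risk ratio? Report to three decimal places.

Cells: a = 2040, b = 914, c = 227, d = 801.
Risk in exposed = 2040/2954 = 0.69059; risk in unexposed = 227/1028 = 0.22082.
RR = 0.69059 / 0.22082 = 3.12743
The risk among the exposed is 3.13 times that among the unexposed.

3.127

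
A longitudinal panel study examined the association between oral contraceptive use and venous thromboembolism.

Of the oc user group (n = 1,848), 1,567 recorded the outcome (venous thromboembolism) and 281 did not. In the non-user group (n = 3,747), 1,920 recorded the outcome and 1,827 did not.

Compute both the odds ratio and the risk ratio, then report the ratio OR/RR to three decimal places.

3.207

From the description: a = 1567, b = 281, c = 1920, d = 1827.
OR = (1567·1827)/(281·1920) = 2862909/539520 = 5.30640
Risk in exposed = 1567/1848 = 0.84794; risk in unexposed = 1920/3747 = 0.51241; RR = 1.65482
OR/RR = 5.30640 / 1.65482 = 3.20664
The outcome is not rare, so the OR lies further from 1 than the RR.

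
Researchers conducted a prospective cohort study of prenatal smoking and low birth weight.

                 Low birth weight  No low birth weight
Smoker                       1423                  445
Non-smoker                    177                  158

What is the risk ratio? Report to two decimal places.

Cells: a = 1423, b = 445, c = 177, d = 158.
Risk in exposed = 1423/1868 = 0.76178; risk in unexposed = 177/335 = 0.52836.
RR = 0.76178 / 0.52836 = 1.44178
The risk among the exposed is 1.44 times that among the unexposed.

1.44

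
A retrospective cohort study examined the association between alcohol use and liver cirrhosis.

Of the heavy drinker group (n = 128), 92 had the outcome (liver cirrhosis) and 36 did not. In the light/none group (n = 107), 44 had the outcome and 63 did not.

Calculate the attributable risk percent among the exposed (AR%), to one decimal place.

42.8

From the description: a = 92, b = 36, c = 44, d = 63.
Risk in exposed = 92/128 = 0.71875; risk in unexposed = 44/107 = 0.41121.
RR = 0.71875/0.41121 = 1.74787
AR% = (RR − 1)/RR × 100 = (1.74787 − 1)/1.74787 × 100 = 42.7875%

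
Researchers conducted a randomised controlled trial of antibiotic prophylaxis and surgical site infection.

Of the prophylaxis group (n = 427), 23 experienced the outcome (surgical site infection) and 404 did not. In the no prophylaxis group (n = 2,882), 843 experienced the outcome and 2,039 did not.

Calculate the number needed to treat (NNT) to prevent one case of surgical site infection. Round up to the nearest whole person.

5

Risk in treated group = 23/427 = 0.05386; risk in control = 843/2882 = 0.29251.
Absolute risk reduction = 0.29251 − 0.05386 = 0.23864
NNT = 1 / ARR = 1 / 0.23864 = 4.190 → round up → 5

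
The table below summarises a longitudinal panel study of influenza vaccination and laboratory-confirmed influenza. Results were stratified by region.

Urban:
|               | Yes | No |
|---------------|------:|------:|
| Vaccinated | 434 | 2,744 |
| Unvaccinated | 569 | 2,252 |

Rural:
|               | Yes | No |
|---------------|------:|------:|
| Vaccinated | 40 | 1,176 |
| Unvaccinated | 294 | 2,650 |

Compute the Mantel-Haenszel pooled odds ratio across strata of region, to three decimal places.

0.549

OR_MH = Σ(aᵢdᵢ/nᵢ) / Σ(bᵢcᵢ/nᵢ), where nᵢ is the stratum total.
Stratum 1 (Urban): n = 5999; a·d/n = 434·2252/5999 = 162.9218; b·c/n = 2744·569/5999 = 260.2660
Stratum 2 (Rural): n = 4160; a·d/n = 40·2650/4160 = 25.4808; b·c/n = 1176·294/4160 = 83.1115
OR_MH = (162.9218 + 25.4808) / (260.2660 + 83.1115) = 188.4026 / 343.3776 = 0.54867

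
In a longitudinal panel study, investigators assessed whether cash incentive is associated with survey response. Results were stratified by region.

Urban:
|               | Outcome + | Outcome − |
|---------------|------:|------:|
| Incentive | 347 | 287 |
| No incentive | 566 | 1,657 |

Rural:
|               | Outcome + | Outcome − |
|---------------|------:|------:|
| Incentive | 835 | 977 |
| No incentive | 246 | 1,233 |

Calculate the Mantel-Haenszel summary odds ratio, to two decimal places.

3.96

OR_MH = Σ(aᵢdᵢ/nᵢ) / Σ(bᵢcᵢ/nᵢ), where nᵢ is the stratum total.
Stratum 1 (Urban): n = 2857; a·d/n = 347·1657/2857 = 201.2527; b·c/n = 287·566/2857 = 56.8575
Stratum 2 (Rural): n = 3291; a·d/n = 835·1233/3291 = 312.8396; b·c/n = 977·246/3291 = 73.0301
OR_MH = (201.2527 + 312.8396) / (56.8575 + 73.0301) = 514.0923 / 129.8876 = 3.95798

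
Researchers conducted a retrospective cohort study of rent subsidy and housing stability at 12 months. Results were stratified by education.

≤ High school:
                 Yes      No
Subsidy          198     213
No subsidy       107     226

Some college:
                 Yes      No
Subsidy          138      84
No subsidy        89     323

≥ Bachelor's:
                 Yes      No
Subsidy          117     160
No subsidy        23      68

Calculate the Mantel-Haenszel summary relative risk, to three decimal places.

1.926

RR_MH = Σ(aᵢ·n₀ᵢ/nᵢ) / Σ(cᵢ·n₁ᵢ/nᵢ), with n₁ᵢ = aᵢ+bᵢ (exposed), n₀ᵢ = cᵢ+dᵢ (unexposed), nᵢ = n₁ᵢ+n₀ᵢ.
Stratum 1 (≤ High school): n₁ = 411, n₀ = 333, n = 744; a·n₀/n = 198·333/744 = 88.6210; c·n₁/n = 107·411/744 = 59.1089
Stratum 2 (Some college): n₁ = 222, n₀ = 412, n = 634; a·n₀/n = 138·412/634 = 89.6782; c·n₁/n = 89·222/634 = 31.1640
Stratum 3 (≥ Bachelor's): n₁ = 277, n₀ = 91, n = 368; a·n₀/n = 117·91/368 = 28.9321; c·n₁/n = 23·277/368 = 17.3125
RR_MH = (88.6210 + 89.6782 + 28.9321) / (59.1089 + 31.1640 + 17.3125) = 207.2313 / 107.5854 = 1.92620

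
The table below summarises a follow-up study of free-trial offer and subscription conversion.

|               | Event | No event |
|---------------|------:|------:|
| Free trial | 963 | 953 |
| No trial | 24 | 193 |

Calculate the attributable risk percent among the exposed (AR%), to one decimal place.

Cells: a = 963, b = 953, c = 24, d = 193.
Risk in exposed = 963/1916 = 0.50261; risk in unexposed = 24/217 = 0.11060.
RR = 0.50261/0.11060 = 4.54443
AR% = (RR − 1)/RR × 100 = (4.54443 − 1)/4.54443 × 100 = 77.9950%

78.0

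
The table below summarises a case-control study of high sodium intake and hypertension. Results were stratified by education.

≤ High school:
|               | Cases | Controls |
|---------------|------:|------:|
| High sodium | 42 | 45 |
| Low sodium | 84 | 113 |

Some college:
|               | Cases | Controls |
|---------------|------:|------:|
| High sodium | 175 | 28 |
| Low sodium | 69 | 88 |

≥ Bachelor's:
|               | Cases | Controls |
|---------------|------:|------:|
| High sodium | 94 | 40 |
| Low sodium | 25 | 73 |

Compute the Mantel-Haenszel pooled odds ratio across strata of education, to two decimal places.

3.87

OR_MH = Σ(aᵢdᵢ/nᵢ) / Σ(bᵢcᵢ/nᵢ), where nᵢ is the stratum total.
Stratum 1 (≤ High school): n = 284; a·d/n = 42·113/284 = 16.7113; b·c/n = 45·84/284 = 13.3099
Stratum 2 (Some college): n = 360; a·d/n = 175·88/360 = 42.7778; b·c/n = 28·69/360 = 5.3667
Stratum 3 (≥ Bachelor's): n = 232; a·d/n = 94·73/232 = 29.5776; b·c/n = 40·25/232 = 4.3103
OR_MH = (16.7113 + 42.7778 + 29.5776) / (13.3099 + 5.3667 + 4.3103) = 89.0666 / 22.9869 = 3.87467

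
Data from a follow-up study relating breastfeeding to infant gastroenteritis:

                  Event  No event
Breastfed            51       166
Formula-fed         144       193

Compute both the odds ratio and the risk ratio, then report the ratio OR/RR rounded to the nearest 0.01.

0.75

Cells: a = 51, b = 166, c = 144, d = 193.
OR = (51·193)/(166·144) = 9843/23904 = 0.41177
Risk in exposed = 51/217 = 0.23502; risk in unexposed = 144/337 = 0.42730; RR = 0.55002
OR/RR = 0.41177 / 0.55002 = 0.74865
The outcome is not rare, so the OR lies further from 1 than the RR.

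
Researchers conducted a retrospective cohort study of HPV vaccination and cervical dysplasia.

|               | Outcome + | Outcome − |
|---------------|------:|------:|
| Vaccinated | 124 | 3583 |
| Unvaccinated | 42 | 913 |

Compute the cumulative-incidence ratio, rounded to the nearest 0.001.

Cells: a = 124, b = 3583, c = 42, d = 913.
Risk in exposed = 124/3707 = 0.03345; risk in unexposed = 42/955 = 0.04398.
RR = 0.03345 / 0.04398 = 0.76059
The risk is 24% lower among the exposed than among the unexposed.

0.761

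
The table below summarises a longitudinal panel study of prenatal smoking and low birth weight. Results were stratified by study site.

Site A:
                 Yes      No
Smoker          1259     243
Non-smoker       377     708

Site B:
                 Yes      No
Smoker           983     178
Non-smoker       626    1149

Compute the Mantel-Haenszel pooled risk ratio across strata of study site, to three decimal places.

RR_MH = Σ(aᵢ·n₀ᵢ/nᵢ) / Σ(cᵢ·n₁ᵢ/nᵢ), with n₁ᵢ = aᵢ+bᵢ (exposed), n₀ᵢ = cᵢ+dᵢ (unexposed), nᵢ = n₁ᵢ+n₀ᵢ.
Stratum 1 (Site A): n₁ = 1502, n₀ = 1085, n = 2587; a·n₀/n = 1259·1085/2587 = 528.0305; c·n₁/n = 377·1502/2587 = 218.8844
Stratum 2 (Site B): n₁ = 1161, n₀ = 1775, n = 2936; a·n₀/n = 983·1775/2936 = 594.2864; c·n₁/n = 626·1161/2936 = 247.5429
RR_MH = (528.0305 + 594.2864) / (218.8844 + 247.5429) = 1122.3170 / 466.4273 = 2.40620

2.406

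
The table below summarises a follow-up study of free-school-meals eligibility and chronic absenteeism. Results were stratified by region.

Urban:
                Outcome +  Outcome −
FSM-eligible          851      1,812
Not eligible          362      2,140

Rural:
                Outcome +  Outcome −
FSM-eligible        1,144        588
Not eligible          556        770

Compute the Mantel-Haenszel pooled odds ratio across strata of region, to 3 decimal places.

OR_MH = Σ(aᵢdᵢ/nᵢ) / Σ(bᵢcᵢ/nᵢ), where nᵢ is the stratum total.
Stratum 1 (Urban): n = 5165; a·d/n = 851·2140/5165 = 352.5924; b·c/n = 1812·362/5165 = 126.9979
Stratum 2 (Rural): n = 3058; a·d/n = 1144·770/3058 = 288.0576; b·c/n = 588·556/3058 = 106.9091
OR_MH = (352.5924 + 288.0576) / (126.9979 + 106.9091) = 640.6500 / 233.9070 = 2.73891

2.739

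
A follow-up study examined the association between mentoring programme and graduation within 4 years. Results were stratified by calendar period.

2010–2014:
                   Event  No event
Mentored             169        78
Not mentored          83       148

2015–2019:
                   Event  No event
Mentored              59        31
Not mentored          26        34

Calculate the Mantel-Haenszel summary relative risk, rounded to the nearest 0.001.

1.800

RR_MH = Σ(aᵢ·n₀ᵢ/nᵢ) / Σ(cᵢ·n₁ᵢ/nᵢ), with n₁ᵢ = aᵢ+bᵢ (exposed), n₀ᵢ = cᵢ+dᵢ (unexposed), nᵢ = n₁ᵢ+n₀ᵢ.
Stratum 1 (2010–2014): n₁ = 247, n₀ = 231, n = 478; a·n₀/n = 169·231/478 = 81.6715; c·n₁/n = 83·247/478 = 42.8891
Stratum 2 (2015–2019): n₁ = 90, n₀ = 60, n = 150; a·n₀/n = 59·60/150 = 23.6000; c·n₁/n = 26·90/150 = 15.6000
RR_MH = (81.6715 + 23.6000) / (42.8891 + 15.6000) = 105.2715 / 58.4891 = 1.79985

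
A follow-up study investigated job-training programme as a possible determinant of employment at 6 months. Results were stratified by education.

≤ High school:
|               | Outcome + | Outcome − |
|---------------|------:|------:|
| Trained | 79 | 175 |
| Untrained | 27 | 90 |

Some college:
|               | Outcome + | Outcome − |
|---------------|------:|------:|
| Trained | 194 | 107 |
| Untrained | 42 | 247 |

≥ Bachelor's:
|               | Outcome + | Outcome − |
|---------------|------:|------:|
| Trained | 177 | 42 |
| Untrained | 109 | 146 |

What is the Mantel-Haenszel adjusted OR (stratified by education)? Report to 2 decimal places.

OR_MH = Σ(aᵢdᵢ/nᵢ) / Σ(bᵢcᵢ/nᵢ), where nᵢ is the stratum total.
Stratum 1 (≤ High school): n = 371; a·d/n = 79·90/371 = 19.1644; b·c/n = 175·27/371 = 12.7358
Stratum 2 (Some college): n = 590; a·d/n = 194·247/590 = 81.2169; b·c/n = 107·42/590 = 7.6169
Stratum 3 (≥ Bachelor's): n = 474; a·d/n = 177·146/474 = 54.5190; b·c/n = 42·109/474 = 9.6582
OR_MH = (19.1644 + 81.2169 + 54.5190) / (12.7358 + 7.6169 + 9.6582) = 154.9004 / 30.0110 = 5.16145

5.16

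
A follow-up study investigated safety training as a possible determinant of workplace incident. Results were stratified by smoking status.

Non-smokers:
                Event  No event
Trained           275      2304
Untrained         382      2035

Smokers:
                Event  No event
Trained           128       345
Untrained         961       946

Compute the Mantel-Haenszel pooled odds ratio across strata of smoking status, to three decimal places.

OR_MH = Σ(aᵢdᵢ/nᵢ) / Σ(bᵢcᵢ/nᵢ), where nᵢ is the stratum total.
Stratum 1 (Non-smokers): n = 4996; a·d/n = 275·2035/4996 = 112.0146; b·c/n = 2304·382/4996 = 176.1665
Stratum 2 (Smokers): n = 2380; a·d/n = 128·946/2380 = 50.8773; b·c/n = 345·961/2380 = 139.3046
OR_MH = (112.0146 + 50.8773) / (176.1665 + 139.3046) = 162.8919 / 315.4712 = 0.51634

0.516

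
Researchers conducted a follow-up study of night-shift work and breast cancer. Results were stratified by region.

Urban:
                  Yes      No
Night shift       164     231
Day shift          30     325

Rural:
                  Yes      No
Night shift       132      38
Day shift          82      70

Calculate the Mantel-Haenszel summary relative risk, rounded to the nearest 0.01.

2.37

RR_MH = Σ(aᵢ·n₀ᵢ/nᵢ) / Σ(cᵢ·n₁ᵢ/nᵢ), with n₁ᵢ = aᵢ+bᵢ (exposed), n₀ᵢ = cᵢ+dᵢ (unexposed), nᵢ = n₁ᵢ+n₀ᵢ.
Stratum 1 (Urban): n₁ = 395, n₀ = 355, n = 750; a·n₀/n = 164·355/750 = 77.6267; c·n₁/n = 30·395/750 = 15.8000
Stratum 2 (Rural): n₁ = 170, n₀ = 152, n = 322; a·n₀/n = 132·152/322 = 62.3106; c·n₁/n = 82·170/322 = 43.2919
RR_MH = (77.6267 + 62.3106) / (15.8000 + 43.2919) = 139.9372 / 59.0919 = 2.36813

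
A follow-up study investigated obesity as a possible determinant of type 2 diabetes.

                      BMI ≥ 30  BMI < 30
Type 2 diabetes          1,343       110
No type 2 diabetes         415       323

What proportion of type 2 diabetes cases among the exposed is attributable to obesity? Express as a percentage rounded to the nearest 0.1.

66.7

Reading the table with exposure as columns: a = 1343 (BMI ≥ 30, case), b = 415 (BMI ≥ 30, non-case), c = 110 (BMI < 30, case), d = 323.
Risk in exposed = 1343/1758 = 0.76394; risk in unexposed = 110/433 = 0.25404.
RR = 0.76394/0.25404 = 3.00713
AR% = (RR − 1)/RR × 100 = (3.00713 − 1)/3.00713 × 100 = 66.7457%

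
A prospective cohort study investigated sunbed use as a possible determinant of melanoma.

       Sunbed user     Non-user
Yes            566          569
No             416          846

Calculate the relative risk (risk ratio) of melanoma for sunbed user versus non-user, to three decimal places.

Reading the table with exposure as columns: a = 566 (Sunbed user, case), b = 416 (Sunbed user, non-case), c = 569 (Non-user, case), d = 846.
Risk in exposed = 566/982 = 0.57637; risk in unexposed = 569/1415 = 0.40212.
RR = 0.57637 / 0.40212 = 1.43334
The risk among the exposed is 1.43 times that among the unexposed.

1.433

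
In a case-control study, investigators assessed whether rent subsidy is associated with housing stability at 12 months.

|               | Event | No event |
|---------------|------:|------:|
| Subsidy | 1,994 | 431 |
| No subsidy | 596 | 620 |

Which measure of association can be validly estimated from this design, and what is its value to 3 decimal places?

4.813

Cells: a = 1994, b = 431, c = 596, d = 620.
This is a case-control study: participants were sampled on outcome status, so risks in the source population cannot be estimated directly — relative risk is not valid here. The odds ratio is the appropriate measure.
OR = (a·d)/(b·c) = (1994 × 620) / (431 × 596) = 1236280 / 256876 = 4.81275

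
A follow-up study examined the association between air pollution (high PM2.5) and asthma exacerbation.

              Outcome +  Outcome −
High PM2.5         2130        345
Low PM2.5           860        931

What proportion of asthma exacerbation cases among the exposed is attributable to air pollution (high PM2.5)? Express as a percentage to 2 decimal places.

Cells: a = 2130, b = 345, c = 860, d = 931.
Risk in exposed = 2130/2475 = 0.86061; risk in unexposed = 860/1791 = 0.48018.
RR = 0.86061/0.48018 = 1.79226
AR% = (RR − 1)/RR × 100 = (1.79226 − 1)/1.79226 × 100 = 44.2046%

44.20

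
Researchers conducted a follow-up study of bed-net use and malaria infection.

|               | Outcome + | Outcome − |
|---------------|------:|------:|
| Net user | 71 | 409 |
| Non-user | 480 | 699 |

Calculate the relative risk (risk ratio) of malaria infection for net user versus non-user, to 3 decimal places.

0.363

Cells: a = 71, b = 409, c = 480, d = 699.
Risk in exposed = 71/480 = 0.14792; risk in unexposed = 480/1179 = 0.40712.
RR = 0.14792 / 0.40712 = 0.36332
The risk is 64% lower among the exposed than among the unexposed.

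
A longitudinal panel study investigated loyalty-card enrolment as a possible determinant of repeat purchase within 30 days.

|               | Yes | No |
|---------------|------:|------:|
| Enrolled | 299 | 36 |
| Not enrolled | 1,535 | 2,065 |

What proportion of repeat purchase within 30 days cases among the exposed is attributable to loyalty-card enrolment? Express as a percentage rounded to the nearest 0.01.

Cells: a = 299, b = 36, c = 1535, d = 2065.
Risk in exposed = 299/335 = 0.89254; risk in unexposed = 1535/3600 = 0.42639.
RR = 0.89254/0.42639 = 2.09325
AR% = (RR − 1)/RR × 100 = (2.09325 − 1)/2.09325 × 100 = 52.2273%

52.23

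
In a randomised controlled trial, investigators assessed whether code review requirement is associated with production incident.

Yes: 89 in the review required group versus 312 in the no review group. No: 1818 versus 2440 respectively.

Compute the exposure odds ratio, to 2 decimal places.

From the description: a = 89, b = 1818, c = 312, d = 2440.
OR = (a·d)/(b·c) = (89 × 2440) / (1818 × 312) = 217160 / 567216 = 0.38285
Exposure is associated with lower odds of production incident (OR = 0.38 < 1).

0.38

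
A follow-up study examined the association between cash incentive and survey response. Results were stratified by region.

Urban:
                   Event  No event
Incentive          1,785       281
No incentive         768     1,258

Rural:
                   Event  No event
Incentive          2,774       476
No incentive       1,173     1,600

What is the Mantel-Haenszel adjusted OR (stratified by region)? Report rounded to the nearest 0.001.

8.840

OR_MH = Σ(aᵢdᵢ/nᵢ) / Σ(bᵢcᵢ/nᵢ), where nᵢ is the stratum total.
Stratum 1 (Urban): n = 4092; a·d/n = 1785·1258/4092 = 548.7610; b·c/n = 281·768/4092 = 52.7390
Stratum 2 (Rural): n = 6023; a·d/n = 2774·1600/6023 = 736.9085; b·c/n = 476·1173/6023 = 92.7026
OR_MH = (548.7610 + 736.9085) / (52.7390 + 92.7026) = 1285.6695 / 145.4416 = 8.83976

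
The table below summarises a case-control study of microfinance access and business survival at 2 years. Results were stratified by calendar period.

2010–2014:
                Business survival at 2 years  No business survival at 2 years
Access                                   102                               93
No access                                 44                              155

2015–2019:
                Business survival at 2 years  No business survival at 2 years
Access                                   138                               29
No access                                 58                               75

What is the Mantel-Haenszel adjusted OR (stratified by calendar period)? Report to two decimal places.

OR_MH = Σ(aᵢdᵢ/nᵢ) / Σ(bᵢcᵢ/nᵢ), where nᵢ is the stratum total.
Stratum 1 (2010–2014): n = 394; a·d/n = 102·155/394 = 40.1269; b·c/n = 93·44/394 = 10.3858
Stratum 2 (2015–2019): n = 300; a·d/n = 138·75/300 = 34.5000; b·c/n = 29·58/300 = 5.6067
OR_MH = (40.1269 + 34.5000) / (10.3858 + 5.6067) = 74.6269 / 15.9925 = 4.66638

4.67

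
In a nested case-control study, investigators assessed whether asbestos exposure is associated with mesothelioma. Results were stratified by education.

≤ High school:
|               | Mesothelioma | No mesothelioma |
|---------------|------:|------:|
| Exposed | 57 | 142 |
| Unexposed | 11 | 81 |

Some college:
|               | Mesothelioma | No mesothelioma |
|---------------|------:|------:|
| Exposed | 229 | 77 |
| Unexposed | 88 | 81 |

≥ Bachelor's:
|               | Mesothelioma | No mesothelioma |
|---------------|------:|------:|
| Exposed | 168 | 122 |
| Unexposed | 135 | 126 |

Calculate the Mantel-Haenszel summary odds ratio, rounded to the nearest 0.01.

1.88

OR_MH = Σ(aᵢdᵢ/nᵢ) / Σ(bᵢcᵢ/nᵢ), where nᵢ is the stratum total.
Stratum 1 (≤ High school): n = 291; a·d/n = 57·81/291 = 15.8660; b·c/n = 142·11/291 = 5.3677
Stratum 2 (Some college): n = 475; a·d/n = 229·81/475 = 39.0505; b·c/n = 77·88/475 = 14.2653
Stratum 3 (≥ Bachelor's): n = 551; a·d/n = 168·126/551 = 38.4174; b·c/n = 122·135/551 = 29.8911
OR_MH = (15.8660 + 39.0505 + 38.4174) / (5.3677 + 14.2653 + 29.8911) = 93.3339 / 49.5241 = 1.88462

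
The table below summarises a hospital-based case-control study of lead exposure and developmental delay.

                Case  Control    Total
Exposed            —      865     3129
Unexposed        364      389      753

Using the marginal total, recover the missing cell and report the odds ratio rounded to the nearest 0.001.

2.797

The missing cell is in the exposed row: 3129 − 865 = 2264.
So a = 2264, b = 865, c = 364, d = 389.
OR = (a·d)/(b·c) = (2264 × 389) / (865 × 364) = 880696 / 314860 = 2.79710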